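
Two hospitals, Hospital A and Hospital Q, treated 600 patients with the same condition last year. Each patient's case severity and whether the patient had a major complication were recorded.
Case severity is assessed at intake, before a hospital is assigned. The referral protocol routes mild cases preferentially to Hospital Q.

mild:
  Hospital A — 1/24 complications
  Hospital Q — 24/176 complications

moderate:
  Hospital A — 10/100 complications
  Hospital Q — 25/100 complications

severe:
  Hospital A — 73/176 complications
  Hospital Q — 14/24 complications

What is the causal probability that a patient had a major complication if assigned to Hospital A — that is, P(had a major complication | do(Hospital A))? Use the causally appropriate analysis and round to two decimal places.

0.19

Case severity satisfies the back-door criterion: it is not a descendant of the hospital, and it blocks the spurious path from hospital to outcome. Adjusting for it (i.e., using the within-case severity rates) gives the causal effect.
Standardising Hospital A to the population case severity mix: 0.333·1/24 + 0.333·10/100 + 0.333·73/176 = 0.185.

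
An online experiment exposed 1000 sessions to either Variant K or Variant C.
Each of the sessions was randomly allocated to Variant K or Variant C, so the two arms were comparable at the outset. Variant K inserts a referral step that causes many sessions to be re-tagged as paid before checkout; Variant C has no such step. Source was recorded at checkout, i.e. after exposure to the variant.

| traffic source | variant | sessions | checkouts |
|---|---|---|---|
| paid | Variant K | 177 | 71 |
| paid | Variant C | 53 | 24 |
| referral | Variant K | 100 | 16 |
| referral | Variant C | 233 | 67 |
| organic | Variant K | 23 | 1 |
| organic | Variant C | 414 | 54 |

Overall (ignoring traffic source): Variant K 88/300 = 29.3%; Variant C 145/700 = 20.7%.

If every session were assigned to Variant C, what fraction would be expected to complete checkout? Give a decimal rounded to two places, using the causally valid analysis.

Traffic source here is a post-treatment variable shaped by the variant; conditioning on it would introduce bias rather than remove it. The overall comparison is the causal one.
So P(outcome | do(Variant C)) is just the pooled rate for Variant C: 145/700 = 0.207.

0.21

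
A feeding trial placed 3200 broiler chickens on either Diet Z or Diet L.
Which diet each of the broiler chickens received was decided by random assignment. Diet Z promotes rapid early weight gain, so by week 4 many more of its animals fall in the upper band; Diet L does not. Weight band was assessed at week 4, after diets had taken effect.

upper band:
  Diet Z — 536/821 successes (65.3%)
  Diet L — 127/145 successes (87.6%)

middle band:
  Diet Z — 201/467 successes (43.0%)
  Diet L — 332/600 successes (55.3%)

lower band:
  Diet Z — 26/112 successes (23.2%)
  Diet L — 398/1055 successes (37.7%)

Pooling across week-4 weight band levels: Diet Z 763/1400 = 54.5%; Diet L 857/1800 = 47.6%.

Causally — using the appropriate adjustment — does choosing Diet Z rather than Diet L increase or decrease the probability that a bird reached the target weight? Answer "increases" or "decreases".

increases

Week-4 weight band is downstream of the diet. One should not condition on a consequence of treatment, so the overall rates are the right comparison.
Pooled: Diet Z 54.5% vs Diet L 47.6%; Diet Z is higher overall.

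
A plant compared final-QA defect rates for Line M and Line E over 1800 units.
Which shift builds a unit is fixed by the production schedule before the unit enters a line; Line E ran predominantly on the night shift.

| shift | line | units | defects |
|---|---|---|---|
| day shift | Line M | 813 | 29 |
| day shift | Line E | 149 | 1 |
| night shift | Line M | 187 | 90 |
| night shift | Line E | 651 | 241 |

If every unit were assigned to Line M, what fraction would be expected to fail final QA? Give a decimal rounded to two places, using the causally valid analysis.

0.24

The stratified and pooled comparisons disagree (Line E wins within each shift; Line M wins overall), so the answer turns on the causal role of shift.
Shift is set before the line has any effect — it is not caused by the line — and it independently drives the outcome. That makes it a confounder, so the causal comparison is within shift levels.
Standardising Line M to the population shift mix: 0.534·29/813 + 0.466·90/187 = 0.243.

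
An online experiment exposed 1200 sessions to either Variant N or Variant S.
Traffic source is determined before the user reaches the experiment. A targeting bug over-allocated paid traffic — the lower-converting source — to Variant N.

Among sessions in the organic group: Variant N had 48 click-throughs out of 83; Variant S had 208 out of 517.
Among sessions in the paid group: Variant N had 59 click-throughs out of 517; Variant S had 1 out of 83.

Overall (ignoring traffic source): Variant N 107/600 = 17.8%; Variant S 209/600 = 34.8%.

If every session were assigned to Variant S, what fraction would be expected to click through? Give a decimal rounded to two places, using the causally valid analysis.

Traffic source differs across variants for reasons unrelated to any effect of the variant itself, and it separately predicts the outcome — a classic confounder. We must compare within traffic source levels.
Standardising Variant S to the population traffic source mix: 0.500·208/517 + 0.500·1/83 = 0.207.

0.21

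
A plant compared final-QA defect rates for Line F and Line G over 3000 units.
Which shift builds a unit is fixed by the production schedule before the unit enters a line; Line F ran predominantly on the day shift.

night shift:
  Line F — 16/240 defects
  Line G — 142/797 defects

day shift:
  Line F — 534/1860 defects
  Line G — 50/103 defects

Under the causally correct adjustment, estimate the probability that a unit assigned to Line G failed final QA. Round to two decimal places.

0.38

Shift satisfies the back-door criterion: it is not a descendant of the line, and it blocks the spurious path from line to outcome. Adjusting for it (i.e., using the within-shift rates) gives the causal effect.
Standardising Line G to the population shift mix: 0.346·142/797 + 0.654·50/103 = 0.379.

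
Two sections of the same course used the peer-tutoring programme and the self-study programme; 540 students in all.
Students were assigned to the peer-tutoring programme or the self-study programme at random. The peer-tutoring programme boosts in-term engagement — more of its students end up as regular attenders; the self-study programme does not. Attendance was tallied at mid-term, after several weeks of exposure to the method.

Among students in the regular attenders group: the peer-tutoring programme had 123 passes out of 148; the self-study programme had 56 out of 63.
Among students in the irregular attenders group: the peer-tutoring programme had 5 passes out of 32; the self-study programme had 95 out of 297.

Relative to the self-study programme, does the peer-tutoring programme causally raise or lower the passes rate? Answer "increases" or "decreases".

the self-study programme is higher inside every mid-term attendance stratum but the peer-tutoring programme is higher in aggregate. Whether to stratify depends on how mid-term attendance relates to the teaching method.
Stratifying would compare teaching methods among students the teaching methods themselves sorted into mid-term attendance groups — a form of selection on an intermediate. The unconditioned pooled rates give the total causal effect.
Pooled: the peer-tutoring programme 71.1% vs the self-study programme 41.9%; the peer-tutoring programme is higher overall.

increases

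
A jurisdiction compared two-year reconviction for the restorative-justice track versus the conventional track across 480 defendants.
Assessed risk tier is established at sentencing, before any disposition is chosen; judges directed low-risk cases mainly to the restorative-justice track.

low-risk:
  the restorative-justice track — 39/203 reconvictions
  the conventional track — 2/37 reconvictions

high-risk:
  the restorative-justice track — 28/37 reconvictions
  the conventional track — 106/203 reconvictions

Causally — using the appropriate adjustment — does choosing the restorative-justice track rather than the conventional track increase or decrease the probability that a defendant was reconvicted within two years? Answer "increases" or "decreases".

the conventional track is lower inside every assessed risk tier stratum but the restorative-justice track is lower in aggregate. Whether to stratify depends on how assessed risk tier relates to the disposition.
The imbalance in assessed risk tier arose from how defendants were allocated, not from anything the disposition did; and assessed risk tier independently affects the outcome. The pooled gap is confounded — condition on assessed risk tier.
Within each level — low-risk: 19.2% vs 5.4%; high-risk: 75.7% vs 52.2% — the conventional track is lower every time.

increases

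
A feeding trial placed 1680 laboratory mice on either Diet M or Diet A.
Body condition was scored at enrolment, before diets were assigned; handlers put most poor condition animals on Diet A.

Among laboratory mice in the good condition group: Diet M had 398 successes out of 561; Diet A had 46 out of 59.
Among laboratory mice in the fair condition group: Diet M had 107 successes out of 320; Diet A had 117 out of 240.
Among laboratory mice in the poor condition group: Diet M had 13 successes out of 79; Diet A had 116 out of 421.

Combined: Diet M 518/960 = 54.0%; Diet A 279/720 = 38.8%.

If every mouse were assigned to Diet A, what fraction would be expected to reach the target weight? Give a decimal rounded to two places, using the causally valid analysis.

Starting body condition is set before the diet has any effect — it is not caused by the diet — and it independently drives the outcome. That makes it a confounder, so the causal comparison is within starting body condition levels.
Standardising Diet A to the population starting body condition mix: 0.369·46/59 + 0.333·117/240 + 0.298·116/421 = 0.532.

0.53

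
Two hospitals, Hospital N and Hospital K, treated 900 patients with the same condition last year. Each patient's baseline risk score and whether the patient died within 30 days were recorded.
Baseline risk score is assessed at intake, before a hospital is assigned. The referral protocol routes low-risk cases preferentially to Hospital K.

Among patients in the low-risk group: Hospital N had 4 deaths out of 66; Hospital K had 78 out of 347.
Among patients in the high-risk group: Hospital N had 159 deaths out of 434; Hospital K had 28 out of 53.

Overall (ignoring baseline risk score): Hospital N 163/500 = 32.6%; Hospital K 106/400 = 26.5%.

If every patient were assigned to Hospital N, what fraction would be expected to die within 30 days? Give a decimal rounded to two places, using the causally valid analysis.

0.23

Baseline risk score satisfies the back-door criterion: it is not a descendant of the hospital, and it blocks the spurious path from hospital to outcome. Adjusting for it (i.e., using the within-baseline risk score rates) gives the causal effect.
Standardising Hospital N to the population baseline risk score mix: 0.459·4/66 + 0.541·159/434 = 0.226.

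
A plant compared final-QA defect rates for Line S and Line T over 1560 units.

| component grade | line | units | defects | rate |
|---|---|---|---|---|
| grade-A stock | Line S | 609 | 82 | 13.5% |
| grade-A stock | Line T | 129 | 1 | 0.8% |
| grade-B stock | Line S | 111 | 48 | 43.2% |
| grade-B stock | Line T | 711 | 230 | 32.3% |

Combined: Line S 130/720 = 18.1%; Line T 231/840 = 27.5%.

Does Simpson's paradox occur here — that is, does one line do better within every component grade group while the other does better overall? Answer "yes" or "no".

yes

Within each component grade level (grade-A stock 13.5% vs 0.8%; grade-B stock 43.2% vs 32.3%), Line T has the lower rate every time. Pooled: 18.1% vs 27.5% — Line S has the lower rate overall. The two comparisons disagree.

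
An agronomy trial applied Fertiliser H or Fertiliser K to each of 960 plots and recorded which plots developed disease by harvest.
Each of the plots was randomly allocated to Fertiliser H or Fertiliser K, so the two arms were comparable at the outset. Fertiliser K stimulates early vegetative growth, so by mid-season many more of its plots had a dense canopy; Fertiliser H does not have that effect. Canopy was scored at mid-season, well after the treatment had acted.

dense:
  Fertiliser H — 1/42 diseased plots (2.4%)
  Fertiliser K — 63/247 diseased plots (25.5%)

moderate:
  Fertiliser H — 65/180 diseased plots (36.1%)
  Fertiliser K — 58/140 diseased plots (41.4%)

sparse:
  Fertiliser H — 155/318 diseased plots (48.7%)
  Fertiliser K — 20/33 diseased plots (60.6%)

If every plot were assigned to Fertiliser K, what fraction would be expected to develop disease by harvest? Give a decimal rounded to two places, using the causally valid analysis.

Fertiliser H is lower inside every mid-season canopy stratum but Fertiliser K is lower in aggregate. Whether to stratify depends on how mid-season canopy relates to the fertiliser.
Stratifying would compare fertilisers among plots the fertilisers themselves sorted into mid-season canopy groups — a form of selection on an intermediate. The unconditioned pooled rates give the total causal effect.
So P(outcome | do(Fertiliser K)) is just the pooled rate for Fertiliser K: 141/420 = 0.336.

0.34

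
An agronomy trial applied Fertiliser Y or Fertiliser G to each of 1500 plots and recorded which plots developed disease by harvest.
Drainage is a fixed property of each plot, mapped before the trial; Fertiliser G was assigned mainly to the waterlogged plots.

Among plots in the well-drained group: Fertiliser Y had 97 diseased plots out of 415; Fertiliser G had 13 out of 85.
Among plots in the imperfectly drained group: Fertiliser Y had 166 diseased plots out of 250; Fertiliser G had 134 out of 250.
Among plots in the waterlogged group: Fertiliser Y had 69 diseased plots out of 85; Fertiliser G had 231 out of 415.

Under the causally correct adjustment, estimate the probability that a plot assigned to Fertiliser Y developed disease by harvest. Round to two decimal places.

Fertiliser G is lower inside every field drainage stratum but Fertiliser Y is lower in aggregate. Whether to stratify depends on how field drainage relates to the fertiliser.
Nothing the fertiliser does changes field drainage; the imbalance is an allocation artefact. With field drainage also predicting the outcome, the pooled figure is confounded, and the within-stratum comparison is the causal one.
Standardising Fertiliser Y to the population field drainage mix: 0.333·97/415 + 0.333·166/250 + 0.333·69/85 = 0.570.

0.57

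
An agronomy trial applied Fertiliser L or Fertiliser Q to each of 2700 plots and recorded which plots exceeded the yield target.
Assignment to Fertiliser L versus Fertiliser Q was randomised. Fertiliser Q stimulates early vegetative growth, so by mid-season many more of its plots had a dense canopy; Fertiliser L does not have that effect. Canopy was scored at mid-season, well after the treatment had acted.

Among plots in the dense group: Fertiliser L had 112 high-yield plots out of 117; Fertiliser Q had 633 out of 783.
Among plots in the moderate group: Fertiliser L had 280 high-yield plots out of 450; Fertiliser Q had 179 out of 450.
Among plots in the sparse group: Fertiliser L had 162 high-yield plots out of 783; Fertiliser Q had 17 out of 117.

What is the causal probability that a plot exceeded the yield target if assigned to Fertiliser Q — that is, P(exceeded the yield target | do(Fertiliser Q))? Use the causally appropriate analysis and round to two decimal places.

0.61

Mid-season canopy lies on the pathway fertiliser → mid-season canopy → outcome, so adjusting for it blocks the indirect effect. For the total causal effect of fertiliser, use the unadjusted pooled rates.
So P(outcome | do(Fertiliser Q)) is just the pooled rate for Fertiliser Q: 829/1350 = 0.614.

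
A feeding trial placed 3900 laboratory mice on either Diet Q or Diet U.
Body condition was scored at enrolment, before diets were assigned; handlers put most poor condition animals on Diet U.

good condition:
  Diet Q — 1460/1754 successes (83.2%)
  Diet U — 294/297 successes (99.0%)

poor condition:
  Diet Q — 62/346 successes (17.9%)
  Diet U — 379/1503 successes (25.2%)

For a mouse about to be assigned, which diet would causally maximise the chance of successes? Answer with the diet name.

Diet U

Within every starting body condition level Diet U has the higher rate, yet pooled Diet Q does — Simpson's reversal.
Starting body condition satisfies the back-door criterion: it is not a descendant of the diet, and it blocks the spurious path from diet to outcome. Adjusting for it (i.e., using the within-starting body condition rates) gives the causal effect.
Within each level — good condition: 83.2% vs 99.0%; poor condition: 17.9% vs 25.2% — Diet U is higher every time.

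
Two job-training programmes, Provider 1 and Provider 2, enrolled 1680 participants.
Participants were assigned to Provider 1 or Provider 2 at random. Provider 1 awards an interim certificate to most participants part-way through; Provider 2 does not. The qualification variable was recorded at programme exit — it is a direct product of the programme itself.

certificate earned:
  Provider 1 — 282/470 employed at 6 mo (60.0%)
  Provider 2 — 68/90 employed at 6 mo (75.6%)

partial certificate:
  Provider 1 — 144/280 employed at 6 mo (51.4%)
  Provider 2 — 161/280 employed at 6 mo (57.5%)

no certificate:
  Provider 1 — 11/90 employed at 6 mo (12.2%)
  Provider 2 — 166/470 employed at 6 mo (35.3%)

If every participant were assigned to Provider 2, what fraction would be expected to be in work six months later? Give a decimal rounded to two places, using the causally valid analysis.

0.47

Because the programme influences qualification attained during the programme, qualification attained during the programme is a post-treatment mediator, not a confounder. Stratifying on it would bias the estimate; the causal effect is the crude pooled difference.
So P(outcome | do(Provider 2)) is just the pooled rate for Provider 2: 395/840 = 0.470.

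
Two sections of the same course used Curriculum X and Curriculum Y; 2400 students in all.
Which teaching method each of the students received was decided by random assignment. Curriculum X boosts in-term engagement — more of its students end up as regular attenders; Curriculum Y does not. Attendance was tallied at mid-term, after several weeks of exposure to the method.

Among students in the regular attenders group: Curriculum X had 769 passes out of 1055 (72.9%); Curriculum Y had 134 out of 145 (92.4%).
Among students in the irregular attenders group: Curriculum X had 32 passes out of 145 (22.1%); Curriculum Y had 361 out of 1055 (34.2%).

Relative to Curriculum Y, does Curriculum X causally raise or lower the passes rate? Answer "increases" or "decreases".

increases

The stratified and pooled comparisons disagree (Curriculum Y wins within each mid-term attendance; Curriculum X wins overall), so the answer turns on the causal role of mid-term attendance.
Stratifying would compare teaching methods among students the teaching methods themselves sorted into mid-term attendance groups — a form of selection on an intermediate. The unconditioned pooled rates give the total causal effect.
Pooled: Curriculum X 66.8% vs Curriculum Y 41.2%; Curriculum X is higher overall.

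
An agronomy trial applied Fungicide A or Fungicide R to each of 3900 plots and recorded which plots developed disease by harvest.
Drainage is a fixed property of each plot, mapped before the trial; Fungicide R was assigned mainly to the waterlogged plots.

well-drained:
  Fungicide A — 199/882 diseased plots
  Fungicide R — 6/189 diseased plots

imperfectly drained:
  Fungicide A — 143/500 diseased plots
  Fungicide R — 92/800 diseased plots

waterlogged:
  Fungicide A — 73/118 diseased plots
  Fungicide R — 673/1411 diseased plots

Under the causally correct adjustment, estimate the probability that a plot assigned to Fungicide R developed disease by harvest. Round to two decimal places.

0.23

The stratified and pooled comparisons disagree (Fungicide R wins within each field drainage; Fungicide A wins overall), so the answer turns on the causal role of field drainage.
Field drainage satisfies the back-door criterion: it is not a descendant of the fungicide, and it blocks the spurious path from fungicide to outcome. Adjusting for it (i.e., using the within-field drainage rates) gives the causal effect.
Standardising Fungicide R to the population field drainage mix: 0.275·6/189 + 0.333·92/800 + 0.392·673/1411 = 0.234.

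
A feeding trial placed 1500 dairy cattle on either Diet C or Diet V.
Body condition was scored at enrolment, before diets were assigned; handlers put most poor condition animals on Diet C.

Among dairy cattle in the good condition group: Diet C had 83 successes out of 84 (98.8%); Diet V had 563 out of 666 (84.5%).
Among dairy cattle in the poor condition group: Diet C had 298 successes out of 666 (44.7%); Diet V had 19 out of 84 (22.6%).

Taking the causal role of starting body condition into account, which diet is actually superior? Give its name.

Starting body condition differs across diets for reasons unrelated to any effect of the diet itself, and it separately predicts the outcome — a classic confounder. We must compare within starting body condition levels.
Within each level — good condition: 98.8% vs 84.5%; poor condition: 44.7% vs 22.6% — Diet C is higher every time.

Diet C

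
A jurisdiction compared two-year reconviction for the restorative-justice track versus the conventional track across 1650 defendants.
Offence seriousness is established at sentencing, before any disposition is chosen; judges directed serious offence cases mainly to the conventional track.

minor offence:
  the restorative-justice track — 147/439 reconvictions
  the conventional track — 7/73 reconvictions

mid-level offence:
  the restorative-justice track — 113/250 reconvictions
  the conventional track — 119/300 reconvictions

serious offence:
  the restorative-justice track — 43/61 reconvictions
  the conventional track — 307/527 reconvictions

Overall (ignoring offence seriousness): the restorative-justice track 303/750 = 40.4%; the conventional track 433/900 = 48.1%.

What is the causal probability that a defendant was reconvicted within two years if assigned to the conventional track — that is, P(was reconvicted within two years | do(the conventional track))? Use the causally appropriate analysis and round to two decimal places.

The offence seriousness-specific comparison favours the conventional track throughout, but the pooled figures favour the restorative-justice track. The question is whether to condition on offence seriousness.
The imbalance in offence seriousness arose from how defendants were allocated, not from anything the disposition did; and offence seriousness independently affects the outcome. The pooled gap is confounded — condition on offence seriousness.
Standardising the conventional track to the population offence seriousness mix: 0.310·7/73 + 0.333·119/300 + 0.356·307/527 = 0.370.

0.37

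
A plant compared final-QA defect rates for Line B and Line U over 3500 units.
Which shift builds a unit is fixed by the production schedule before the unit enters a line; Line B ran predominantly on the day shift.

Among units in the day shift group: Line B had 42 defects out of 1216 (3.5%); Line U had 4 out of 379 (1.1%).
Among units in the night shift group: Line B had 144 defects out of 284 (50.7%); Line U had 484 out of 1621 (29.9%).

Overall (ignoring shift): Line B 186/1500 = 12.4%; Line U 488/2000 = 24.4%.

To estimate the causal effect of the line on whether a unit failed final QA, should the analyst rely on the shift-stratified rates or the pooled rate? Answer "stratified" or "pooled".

Nothing the line does changes shift; the imbalance is an allocation artefact. With shift also predicting the outcome, the pooled figure is confounded, and the within-stratum comparison is the causal one.
Within each level — day shift: 3.5% vs 1.1%; night shift: 50.7% vs 29.9% — Line U is lower every time.

stratified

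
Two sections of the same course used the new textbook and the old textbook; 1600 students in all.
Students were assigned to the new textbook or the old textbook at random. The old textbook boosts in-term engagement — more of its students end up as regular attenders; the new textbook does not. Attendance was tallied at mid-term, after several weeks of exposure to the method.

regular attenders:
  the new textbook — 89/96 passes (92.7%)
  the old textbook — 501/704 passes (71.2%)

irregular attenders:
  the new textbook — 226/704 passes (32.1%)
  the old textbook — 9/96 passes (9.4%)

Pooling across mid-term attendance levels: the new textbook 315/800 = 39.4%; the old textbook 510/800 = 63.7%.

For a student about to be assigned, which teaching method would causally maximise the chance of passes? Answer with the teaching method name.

the new textbook is higher inside every mid-term attendance stratum but the old textbook is higher in aggregate. Whether to stratify depends on how mid-term attendance relates to the teaching method.
Mid-term attendance lies on the pathway teaching method → mid-term attendance → outcome, so adjusting for it blocks the indirect effect. For the total causal effect of teaching method, use the unadjusted pooled rates.
Pooled: the new textbook 39.4% vs the old textbook 63.7%; the old textbook is higher overall.

the old textbook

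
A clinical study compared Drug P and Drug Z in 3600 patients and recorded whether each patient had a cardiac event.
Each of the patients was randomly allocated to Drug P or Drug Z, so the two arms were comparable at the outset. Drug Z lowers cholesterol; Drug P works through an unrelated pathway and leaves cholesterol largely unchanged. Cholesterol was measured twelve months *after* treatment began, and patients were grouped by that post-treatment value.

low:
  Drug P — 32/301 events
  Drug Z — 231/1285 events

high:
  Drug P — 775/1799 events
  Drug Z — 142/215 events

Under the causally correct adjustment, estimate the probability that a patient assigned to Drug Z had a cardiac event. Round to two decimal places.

The cholesterol-specific comparison favours Drug P throughout, but the pooled figures favour Drug Z. The question is whether to condition on cholesterol.
Because the drug influences cholesterol, cholesterol is a post-treatment mediator, not a confounder. Stratifying on it would bias the estimate; the causal effect is the crude pooled difference.
So P(outcome | do(Drug Z)) is just the pooled rate for Drug Z: 373/1500 = 0.249.

0.25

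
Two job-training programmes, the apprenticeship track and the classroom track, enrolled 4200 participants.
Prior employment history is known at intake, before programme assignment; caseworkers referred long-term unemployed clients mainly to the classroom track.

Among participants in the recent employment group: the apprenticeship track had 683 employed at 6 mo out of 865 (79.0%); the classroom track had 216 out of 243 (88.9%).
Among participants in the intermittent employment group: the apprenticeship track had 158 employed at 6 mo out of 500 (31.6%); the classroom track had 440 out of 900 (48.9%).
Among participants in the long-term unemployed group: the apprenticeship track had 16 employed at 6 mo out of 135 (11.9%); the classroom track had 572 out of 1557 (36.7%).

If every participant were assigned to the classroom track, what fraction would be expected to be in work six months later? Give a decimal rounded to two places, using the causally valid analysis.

0.55

The stratified and pooled comparisons disagree (the classroom track wins within each prior employment history; the apprenticeship track wins overall), so the answer turns on the causal role of prior employment history.
Prior employment history is set before the programme has any effect — it is not caused by the programme — and it independently drives the outcome. That makes it a confounder, so the causal comparison is within prior employment history levels.
Standardising the classroom track to the population prior employment history mix: 0.264·216/243 + 0.333·440/900 + 0.403·572/1557 = 0.545.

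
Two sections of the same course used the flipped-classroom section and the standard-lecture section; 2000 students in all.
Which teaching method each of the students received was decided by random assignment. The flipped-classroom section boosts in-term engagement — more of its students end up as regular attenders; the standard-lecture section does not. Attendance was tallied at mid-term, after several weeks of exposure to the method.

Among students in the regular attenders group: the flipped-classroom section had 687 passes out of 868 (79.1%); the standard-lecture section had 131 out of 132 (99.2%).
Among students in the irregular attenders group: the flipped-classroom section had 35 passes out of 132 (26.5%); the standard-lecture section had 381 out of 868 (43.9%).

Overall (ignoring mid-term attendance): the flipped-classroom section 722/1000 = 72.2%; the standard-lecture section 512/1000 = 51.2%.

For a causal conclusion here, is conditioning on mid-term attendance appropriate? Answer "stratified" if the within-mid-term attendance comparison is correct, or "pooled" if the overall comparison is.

The mid-term attendance-specific comparison favours the standard-lecture section throughout, but the pooled figures favour the flipped-classroom section. The question is whether to condition on mid-term attendance.
Because the teaching method influences mid-term attendance, mid-term attendance is a post-treatment mediator, not a confounder. Stratifying on it would bias the estimate; the causal effect is the crude pooled difference.
Pooled: the flipped-classroom section 72.2% vs the standard-lecture section 51.2%; the flipped-classroom section is higher overall.

pooled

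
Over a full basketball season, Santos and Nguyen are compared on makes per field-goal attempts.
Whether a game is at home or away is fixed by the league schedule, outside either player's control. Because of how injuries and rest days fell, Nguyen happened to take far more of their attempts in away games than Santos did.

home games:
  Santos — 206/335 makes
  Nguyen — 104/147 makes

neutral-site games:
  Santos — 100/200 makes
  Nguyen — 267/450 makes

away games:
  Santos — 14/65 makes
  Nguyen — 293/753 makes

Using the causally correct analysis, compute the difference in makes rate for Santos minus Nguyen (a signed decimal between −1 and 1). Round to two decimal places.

-0.13

Game venue differs across players for reasons unrelated to any effect of the player itself, and it separately predicts the outcome — a classic confounder. We must compare within game venue levels.
Adjusting over the population distribution of game venue: 0.247·(0.615−0.707) + 0.333·(0.500−0.593) + 0.419·(0.215−0.389) = -0.127.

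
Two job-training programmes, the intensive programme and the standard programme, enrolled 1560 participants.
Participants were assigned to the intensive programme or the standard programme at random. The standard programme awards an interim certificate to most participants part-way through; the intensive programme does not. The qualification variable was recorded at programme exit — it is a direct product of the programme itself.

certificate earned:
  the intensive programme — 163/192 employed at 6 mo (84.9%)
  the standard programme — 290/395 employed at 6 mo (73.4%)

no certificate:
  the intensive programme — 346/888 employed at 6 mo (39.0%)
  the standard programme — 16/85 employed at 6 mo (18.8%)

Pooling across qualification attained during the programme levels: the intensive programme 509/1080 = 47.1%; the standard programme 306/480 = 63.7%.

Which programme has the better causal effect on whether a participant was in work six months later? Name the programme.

the intensive programme is higher inside every qualification attained during the programme stratum but the standard programme is higher in aggregate. Whether to stratify depends on how qualification attained during the programme relates to the programme.
Qualification attained during the programme here is a post-treatment variable shaped by the programme; conditioning on it would introduce bias rather than remove it. The overall comparison is the causal one.
Pooled: the intensive programme 47.1% vs the standard programme 63.7%; the standard programme is higher overall.

the standard programme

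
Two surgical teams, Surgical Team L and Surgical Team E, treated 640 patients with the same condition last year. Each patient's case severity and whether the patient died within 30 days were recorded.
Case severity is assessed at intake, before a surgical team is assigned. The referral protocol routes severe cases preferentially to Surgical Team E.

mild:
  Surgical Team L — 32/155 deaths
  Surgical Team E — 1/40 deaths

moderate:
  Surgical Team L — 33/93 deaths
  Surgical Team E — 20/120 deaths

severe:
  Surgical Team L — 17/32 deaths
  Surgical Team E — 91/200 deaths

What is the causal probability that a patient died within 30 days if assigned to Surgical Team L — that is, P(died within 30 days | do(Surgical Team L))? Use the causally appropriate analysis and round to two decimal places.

0.37

Case severity satisfies the back-door criterion: it is not a descendant of the surgical team, and it blocks the spurious path from surgical team to outcome. Adjusting for it (i.e., using the within-case severity rates) gives the causal effect.
Standardising Surgical Team L to the population case severity mix: 0.305·32/155 + 0.333·33/93 + 0.362·17/32 = 0.374.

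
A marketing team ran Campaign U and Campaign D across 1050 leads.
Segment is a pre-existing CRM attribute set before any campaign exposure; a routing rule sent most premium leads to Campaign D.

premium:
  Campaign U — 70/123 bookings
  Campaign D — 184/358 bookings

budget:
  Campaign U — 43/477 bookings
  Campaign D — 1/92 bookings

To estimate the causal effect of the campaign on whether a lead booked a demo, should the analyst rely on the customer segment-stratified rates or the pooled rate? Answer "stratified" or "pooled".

Within every customer segment level Campaign U has the higher rate, yet pooled Campaign D does — Simpson's reversal.
Customer segment differs across campaigns for reasons unrelated to any effect of the campaign itself, and it separately predicts the outcome — a classic confounder. We must compare within customer segment levels.
Within each level — premium: 56.9% vs 51.4%; budget: 9.0% vs 1.1% — Campaign U is higher every time.

stratified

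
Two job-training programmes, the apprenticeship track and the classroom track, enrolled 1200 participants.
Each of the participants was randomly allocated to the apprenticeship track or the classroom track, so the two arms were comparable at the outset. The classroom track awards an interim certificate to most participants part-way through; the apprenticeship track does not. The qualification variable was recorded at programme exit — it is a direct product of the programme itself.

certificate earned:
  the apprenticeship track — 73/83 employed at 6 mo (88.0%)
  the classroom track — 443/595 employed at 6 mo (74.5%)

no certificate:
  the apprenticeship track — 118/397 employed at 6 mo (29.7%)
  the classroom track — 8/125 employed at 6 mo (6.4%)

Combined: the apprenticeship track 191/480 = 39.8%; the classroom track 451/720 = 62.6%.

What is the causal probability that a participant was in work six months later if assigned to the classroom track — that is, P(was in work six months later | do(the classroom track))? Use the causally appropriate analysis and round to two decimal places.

0.63

Within every qualification attained during the programme level the apprenticeship track has the higher rate, yet pooled the classroom track does — Simpson's reversal.
Qualification attained during the programme is recorded after the programme and is itself shifted by it — it sits on the causal path from programme to outcome. Conditioning on a mediator would strip out part of the effect we want; the pooled comparison gives the total causal effect.
So P(outcome | do(the classroom track)) is just the pooled rate for the classroom track: 451/720 = 0.626.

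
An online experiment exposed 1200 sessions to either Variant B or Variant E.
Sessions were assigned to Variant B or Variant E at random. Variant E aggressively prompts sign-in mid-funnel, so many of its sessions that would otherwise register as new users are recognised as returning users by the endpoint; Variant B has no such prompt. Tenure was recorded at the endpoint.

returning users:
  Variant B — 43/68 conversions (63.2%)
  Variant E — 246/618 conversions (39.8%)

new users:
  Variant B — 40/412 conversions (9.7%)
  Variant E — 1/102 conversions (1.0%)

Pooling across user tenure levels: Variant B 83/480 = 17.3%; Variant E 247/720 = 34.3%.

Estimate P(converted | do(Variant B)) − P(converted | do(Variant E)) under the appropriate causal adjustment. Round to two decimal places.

-0.17

Because the variant influences user tenure, user tenure is a post-treatment mediator, not a confounder. Stratifying on it would bias the estimate; the causal effect is the crude pooled difference.
The causal difference is the pooled difference: 0.173 − 0.343 = -0.170.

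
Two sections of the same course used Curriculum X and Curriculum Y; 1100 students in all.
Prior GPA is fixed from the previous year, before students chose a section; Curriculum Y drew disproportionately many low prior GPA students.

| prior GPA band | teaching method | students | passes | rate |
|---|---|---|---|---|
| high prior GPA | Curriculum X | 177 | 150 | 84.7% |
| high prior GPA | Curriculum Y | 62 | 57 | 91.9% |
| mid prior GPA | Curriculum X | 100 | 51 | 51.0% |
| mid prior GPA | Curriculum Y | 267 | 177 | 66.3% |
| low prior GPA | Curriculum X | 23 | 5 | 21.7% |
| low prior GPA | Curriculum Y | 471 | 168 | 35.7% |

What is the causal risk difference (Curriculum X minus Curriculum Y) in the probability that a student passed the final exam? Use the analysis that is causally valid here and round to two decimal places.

-0.13

Since prior GPA band is a pre-existing factor (not a product of the teaching method) and it affects the outcome on its own, it is a confounder. The stratified rates, not the pooled rate, identify the causal effect.
Adjusting over the population distribution of prior GPA band: 0.217·(0.847−0.919) + 0.334·(0.510−0.663) + 0.449·(0.217−0.357) = -0.129.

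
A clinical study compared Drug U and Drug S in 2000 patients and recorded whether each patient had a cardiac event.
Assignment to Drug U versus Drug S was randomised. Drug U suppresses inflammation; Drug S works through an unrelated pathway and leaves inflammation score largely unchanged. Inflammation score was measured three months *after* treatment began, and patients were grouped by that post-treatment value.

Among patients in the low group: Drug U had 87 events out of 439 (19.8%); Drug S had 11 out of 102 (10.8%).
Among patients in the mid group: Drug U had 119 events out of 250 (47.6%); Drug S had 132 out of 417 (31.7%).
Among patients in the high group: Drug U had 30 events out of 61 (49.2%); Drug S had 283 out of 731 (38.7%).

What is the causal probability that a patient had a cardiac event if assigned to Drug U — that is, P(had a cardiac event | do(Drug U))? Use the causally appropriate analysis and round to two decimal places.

Because the drug influences inflammation score, inflammation score is a post-treatment mediator, not a confounder. Stratifying on it would bias the estimate; the causal effect is the crude pooled difference.
So P(outcome | do(Drug U)) is just the pooled rate for Drug U: 236/750 = 0.315.

0.31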